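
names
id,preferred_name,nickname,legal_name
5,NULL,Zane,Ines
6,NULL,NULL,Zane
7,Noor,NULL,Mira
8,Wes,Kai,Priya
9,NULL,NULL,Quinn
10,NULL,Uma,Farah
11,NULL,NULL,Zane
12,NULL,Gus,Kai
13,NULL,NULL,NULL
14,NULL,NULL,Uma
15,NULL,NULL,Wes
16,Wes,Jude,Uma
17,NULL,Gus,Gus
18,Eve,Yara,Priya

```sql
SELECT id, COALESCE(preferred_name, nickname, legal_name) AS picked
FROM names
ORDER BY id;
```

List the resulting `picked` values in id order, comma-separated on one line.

id=5: preferred_name=NULL, nickname=Zane → Zane
id=6: preferred_name=NULL, nickname=NULL, legal_name=Zane → Zane
id=7: preferred_name=Noor → Noor
id=8: preferred_name=Wes → Wes
id=9: preferred_name=NULL, nickname=NULL, legal_name=Quinn → Quinn
id=10: preferred_name=NULL, nickname=Uma → Uma
id=11: preferred_name=NULL, nickname=NULL, legal_name=Zane → Zane
id=12: preferred_name=NULL, nickname=Gus → Gus
id=13: preferred_name=NULL, nickname=NULL, legal_name=NULL (all NULL) → NULL
id=14: preferred_name=NULL, nickname=NULL, legal_name=Uma → Uma
id=15: preferred_name=NULL, nickname=NULL, legal_name=Wes → Wes
id=16: preferred_name=Wes → Wes
id=17: preferred_name=NULL, nickname=Gus → Gus
id=18: preferred_name=Eve → Eve

Zane, Zane, Noor, Wes, Quinn, Uma, Zane, Gus, NULL, Uma, Wes, Wes, Gus, Eve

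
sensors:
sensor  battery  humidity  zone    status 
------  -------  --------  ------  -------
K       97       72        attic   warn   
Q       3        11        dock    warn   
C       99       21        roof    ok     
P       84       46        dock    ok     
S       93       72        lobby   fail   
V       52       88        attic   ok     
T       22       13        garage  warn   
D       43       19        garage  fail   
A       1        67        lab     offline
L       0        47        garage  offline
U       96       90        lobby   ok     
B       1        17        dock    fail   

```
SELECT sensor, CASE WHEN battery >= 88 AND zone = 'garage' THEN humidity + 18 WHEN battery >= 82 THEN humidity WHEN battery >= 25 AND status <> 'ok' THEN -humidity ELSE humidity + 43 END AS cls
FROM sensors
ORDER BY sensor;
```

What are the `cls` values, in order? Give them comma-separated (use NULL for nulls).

sensor=A: ELSE → 110
sensor=B: ELSE → 60
sensor=C: battery >= 82 → 21
sensor=D: battery >= 25 AND status <> 'ok' → -19
sensor=K: battery >= 82 → 72
sensor=L: ELSE → 90
sensor=P: battery >= 82 → 46
sensor=Q: ELSE → 54
sensor=S: battery >= 82 → 72
sensor=T: ELSE → 56
sensor=U: battery >= 82 → 90
sensor=V: ELSE → 131

110, 60, 21, -19, 72, 90, 46, 54, 72, 56, 90, 131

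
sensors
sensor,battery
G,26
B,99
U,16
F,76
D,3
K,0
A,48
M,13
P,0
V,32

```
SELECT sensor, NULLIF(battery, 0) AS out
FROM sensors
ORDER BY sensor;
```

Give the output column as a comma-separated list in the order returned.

sensor=A: battery=48 vs 0: differ → 48
sensor=B: battery=99 vs 0: differ → 99
sensor=D: battery=3 vs 0: differ → 3
sensor=F: battery=76 vs 0: differ → 76
sensor=G: battery=26 vs 0: differ → 26
sensor=K: battery=0 vs 0: equal → NULL
sensor=M: battery=13 vs 0: differ → 13
sensor=P: battery=0 vs 0: equal → NULL
sensor=U: battery=16 vs 0: differ → 16
sensor=V: battery=32 vs 0: differ → 32

48, 99, 3, 76, 26, NULL, 13, NULL, 16, 32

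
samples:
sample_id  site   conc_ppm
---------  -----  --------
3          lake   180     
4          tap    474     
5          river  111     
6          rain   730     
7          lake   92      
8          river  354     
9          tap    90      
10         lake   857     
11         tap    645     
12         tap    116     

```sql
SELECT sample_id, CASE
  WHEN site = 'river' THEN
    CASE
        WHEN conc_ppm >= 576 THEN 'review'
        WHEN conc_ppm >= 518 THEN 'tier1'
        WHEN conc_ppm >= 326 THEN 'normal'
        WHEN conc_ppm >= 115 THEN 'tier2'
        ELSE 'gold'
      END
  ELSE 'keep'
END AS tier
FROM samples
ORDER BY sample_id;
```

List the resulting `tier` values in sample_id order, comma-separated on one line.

keep, keep, gold, keep, keep, normal, keep, keep, keep, keep

sample_id=3: site='lake' → outer ELSE → keep
sample_id=4: site='tap' → outer ELSE → keep
sample_id=5: site='river' → inner[ELSE] → gold
sample_id=6: site='rain' → outer ELSE → keep
sample_id=7: site='lake' → outer ELSE → keep
sample_id=8: site='river' → inner[conc_ppm >= 326] → normal
sample_id=9: site='tap' → outer ELSE → keep
sample_id=10: site='lake' → outer ELSE → keep
sample_id=11: site='tap' → outer ELSE → keep
sample_id=12: site='tap' → outer ELSE → keep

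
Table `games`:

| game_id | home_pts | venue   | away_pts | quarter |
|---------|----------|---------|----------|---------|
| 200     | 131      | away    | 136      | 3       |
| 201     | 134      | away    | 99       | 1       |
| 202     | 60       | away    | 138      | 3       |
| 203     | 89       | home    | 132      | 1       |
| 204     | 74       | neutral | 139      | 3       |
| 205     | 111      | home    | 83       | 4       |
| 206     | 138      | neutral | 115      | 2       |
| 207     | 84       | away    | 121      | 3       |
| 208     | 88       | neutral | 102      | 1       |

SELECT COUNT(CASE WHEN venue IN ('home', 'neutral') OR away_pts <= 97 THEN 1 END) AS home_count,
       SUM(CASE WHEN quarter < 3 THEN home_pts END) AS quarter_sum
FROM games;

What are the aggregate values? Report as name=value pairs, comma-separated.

home_count=5, quarter_sum=449

[home_count: venue IN ('home', 'neutral') OR away_pts <= 97]
game_id=200: ✗
game_id=201: ✗
game_id=202: ✗
game_id=203: ✓ → 1
game_id=204: ✓ → 1
game_id=205: ✓ → 1
game_id=206: ✓ → 1
game_id=207: ✗
game_id=208: ✓ → 1
home_count = COUNT(1, 1, 1, 1, 1) = 5
—
[quarter_sum: quarter < 3]
game_id=200: ✗
game_id=201: ✓ → 134
game_id=202: ✗
game_id=203: ✓ → 89
game_id=204: ✗
game_id=205: ✗
game_id=206: ✓ → 138
game_id=207: ✗
game_id=208: ✓ → 88
quarter_sum = 134 + 89 + 138 + 88 = 449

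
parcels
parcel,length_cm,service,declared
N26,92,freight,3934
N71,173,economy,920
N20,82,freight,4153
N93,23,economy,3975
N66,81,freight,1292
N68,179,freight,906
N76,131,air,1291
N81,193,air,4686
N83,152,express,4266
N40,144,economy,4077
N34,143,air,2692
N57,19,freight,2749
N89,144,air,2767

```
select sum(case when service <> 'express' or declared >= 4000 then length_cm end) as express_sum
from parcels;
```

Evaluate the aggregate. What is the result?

1556

parcel=N26: ✓ → 92
parcel=N71: ✓ → 173
parcel=N20: ✓ → 82
parcel=N93: ✓ → 23
parcel=N66: ✓ → 81
parcel=N68: ✓ → 179
parcel=N76: ✓ → 131
parcel=N81: ✓ → 193
parcel=N83: ✓ → 152
parcel=N40: ✓ → 144
parcel=N34: ✓ → 143
parcel=N57: ✓ → 19
parcel=N89: ✓ → 144
express_sum = 92 + 173 + 82 + 23 + 81 + 179 + 131 + 193 + 152 + 144 + 143 + 19 + 144 = 1556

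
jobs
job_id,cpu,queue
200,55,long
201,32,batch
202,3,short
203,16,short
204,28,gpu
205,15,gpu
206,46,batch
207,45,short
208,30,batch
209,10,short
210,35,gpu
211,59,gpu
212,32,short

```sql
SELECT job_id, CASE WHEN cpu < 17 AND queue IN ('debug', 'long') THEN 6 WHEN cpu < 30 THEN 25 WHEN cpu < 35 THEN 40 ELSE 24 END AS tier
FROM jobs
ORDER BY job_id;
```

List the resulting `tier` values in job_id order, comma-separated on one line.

24, 40, 25, 25, 25, 25, 24, 24, 40, 25, 24, 24, 40

job_id=200: ELSE → 24
job_id=201: cpu < 35 → 40
job_id=202: cpu < 30 → 25
job_id=203: cpu < 30 → 25
job_id=204: cpu < 30 → 25
job_id=205: cpu < 30 → 25
job_id=206: ELSE → 24
job_id=207: ELSE → 24
job_id=208: cpu < 35 → 40
job_id=209: cpu < 30 → 25
job_id=210: ELSE → 24
job_id=211: ELSE → 24
job_id=212: cpu < 35 → 40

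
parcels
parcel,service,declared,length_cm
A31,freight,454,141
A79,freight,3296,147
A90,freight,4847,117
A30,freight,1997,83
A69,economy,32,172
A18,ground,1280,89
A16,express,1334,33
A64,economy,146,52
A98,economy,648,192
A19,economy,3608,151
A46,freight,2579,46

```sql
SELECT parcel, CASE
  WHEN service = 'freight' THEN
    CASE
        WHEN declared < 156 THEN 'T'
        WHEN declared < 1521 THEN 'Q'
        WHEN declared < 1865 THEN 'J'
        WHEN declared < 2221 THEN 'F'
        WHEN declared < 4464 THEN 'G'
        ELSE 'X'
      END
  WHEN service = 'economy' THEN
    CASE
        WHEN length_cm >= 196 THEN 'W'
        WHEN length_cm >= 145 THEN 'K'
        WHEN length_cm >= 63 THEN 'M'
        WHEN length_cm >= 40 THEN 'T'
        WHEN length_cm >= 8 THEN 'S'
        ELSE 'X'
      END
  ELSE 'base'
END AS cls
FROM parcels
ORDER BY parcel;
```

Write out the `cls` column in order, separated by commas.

base, base, K, F, Q, G, T, K, G, X, K

parcel=A16: service='express' → outer ELSE → base
parcel=A18: service='ground' → outer ELSE → base
parcel=A19: service='economy' → inner[length_cm >= 145] → K
parcel=A30: service='freight' → inner[declared < 2221] → F
parcel=A31: service='freight' → inner[declared < 1521] → Q
parcel=A46: service='freight' → inner[declared < 4464] → G
parcel=A64: service='economy' → inner[length_cm >= 40] → T
parcel=A69: service='economy' → inner[length_cm >= 145] → K
parcel=A79: service='freight' → inner[declared < 4464] → G
parcel=A90: service='freight' → inner[ELSE] → X
parcel=A98: service='economy' → inner[length_cm >= 145] → K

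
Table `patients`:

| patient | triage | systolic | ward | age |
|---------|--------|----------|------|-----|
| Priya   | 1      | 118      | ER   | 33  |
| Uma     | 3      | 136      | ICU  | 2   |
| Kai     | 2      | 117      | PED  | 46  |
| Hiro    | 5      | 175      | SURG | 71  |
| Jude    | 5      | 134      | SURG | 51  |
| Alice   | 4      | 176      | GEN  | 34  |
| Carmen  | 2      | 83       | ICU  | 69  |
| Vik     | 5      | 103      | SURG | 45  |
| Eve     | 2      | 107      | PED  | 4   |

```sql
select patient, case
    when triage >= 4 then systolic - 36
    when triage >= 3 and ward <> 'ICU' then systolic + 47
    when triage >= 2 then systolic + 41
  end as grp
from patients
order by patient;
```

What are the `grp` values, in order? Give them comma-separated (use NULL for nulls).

140, 124, 148, 139, 98, 158, NULL, 177, 67

patient=Alice: triage >= 4 → 140
patient=Carmen: triage >= 2 → 124
patient=Eve: triage >= 2 → 148
patient=Hiro: triage >= 4 → 139
patient=Jude: triage >= 4 → 98
patient=Kai: triage >= 2 → 158
patient=Priya: (no match → NULL) → NULL
patient=Uma: triage >= 2 → 177
patient=Vik: triage >= 4 → 67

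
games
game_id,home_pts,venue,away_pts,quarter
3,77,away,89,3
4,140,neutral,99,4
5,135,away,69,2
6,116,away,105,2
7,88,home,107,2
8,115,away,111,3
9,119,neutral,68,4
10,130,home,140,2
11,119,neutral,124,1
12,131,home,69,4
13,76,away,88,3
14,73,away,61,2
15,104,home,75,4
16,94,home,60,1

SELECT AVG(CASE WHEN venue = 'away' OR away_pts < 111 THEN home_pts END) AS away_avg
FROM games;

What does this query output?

game_id=3: ✓ → 77
game_id=4: ✓ → 140
game_id=5: ✓ → 135
game_id=6: ✓ → 116
game_id=7: ✓ → 88
game_id=8: ✓ → 115
game_id=9: ✓ → 119
game_id=10: ✗
game_id=11: ✗
game_id=12: ✓ → 131
game_id=13: ✓ → 76
game_id=14: ✓ → 73
game_id=15: ✓ → 104
game_id=16: ✓ → 94
away_avg = (77 + 140 + 135 + 116 + 88 + 115 + 119 + 131 + 76 + 73 + 104 + 94) / 12 = 105.6666666667

105.6666666667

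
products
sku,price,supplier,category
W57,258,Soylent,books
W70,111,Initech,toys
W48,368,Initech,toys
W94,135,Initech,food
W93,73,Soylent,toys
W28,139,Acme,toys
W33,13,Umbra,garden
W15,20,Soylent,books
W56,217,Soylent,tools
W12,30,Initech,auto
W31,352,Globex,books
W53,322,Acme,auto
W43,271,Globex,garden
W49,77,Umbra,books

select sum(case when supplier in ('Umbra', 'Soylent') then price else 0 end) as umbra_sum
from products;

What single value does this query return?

658

sku=W57: ✓ → 258
sku=W70: ✗
sku=W48: ✗
sku=W94: ✗
sku=W93: ✓ → 73
sku=W28: ✗
sku=W33: ✓ → 13
sku=W15: ✓ → 20
sku=W56: ✓ → 217
sku=W12: ✗
sku=W31: ✗
sku=W53: ✗
sku=W43: ✗
sku=W49: ✓ → 77
umbra_sum = 258 + 73 + 13 + 20 + 217 + 77 = 658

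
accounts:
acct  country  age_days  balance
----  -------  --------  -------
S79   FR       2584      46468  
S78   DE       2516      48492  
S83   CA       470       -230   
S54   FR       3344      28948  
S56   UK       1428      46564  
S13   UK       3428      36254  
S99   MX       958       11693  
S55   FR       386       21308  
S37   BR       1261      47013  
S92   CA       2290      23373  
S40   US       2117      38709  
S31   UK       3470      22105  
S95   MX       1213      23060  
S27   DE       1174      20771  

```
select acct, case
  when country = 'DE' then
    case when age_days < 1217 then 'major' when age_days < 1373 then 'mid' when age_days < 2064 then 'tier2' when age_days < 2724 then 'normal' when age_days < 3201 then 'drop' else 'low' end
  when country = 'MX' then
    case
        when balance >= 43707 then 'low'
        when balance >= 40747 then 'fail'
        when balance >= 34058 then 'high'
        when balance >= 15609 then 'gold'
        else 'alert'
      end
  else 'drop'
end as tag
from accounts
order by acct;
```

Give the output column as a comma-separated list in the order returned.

drop, major, drop, drop, drop, drop, drop, drop, normal, drop, drop, drop, gold, alert

acct=S13: country='UK' → outer ELSE → drop
acct=S27: country='DE' → inner[age_days < 1217] → major
acct=S31: country='UK' → outer ELSE → drop
acct=S37: country='BR' → outer ELSE → drop
acct=S40: country='US' → outer ELSE → drop
acct=S54: country='FR' → outer ELSE → drop
acct=S55: country='FR' → outer ELSE → drop
acct=S56: country='UK' → outer ELSE → drop
acct=S78: country='DE' → inner[age_days < 2724] → normal
acct=S79: country='FR' → outer ELSE → drop
acct=S83: country='CA' → outer ELSE → drop
acct=S92: country='CA' → outer ELSE → drop
acct=S95: country='MX' → inner[balance >= 15609] → gold
acct=S99: country='MX' → inner[ELSE] → alert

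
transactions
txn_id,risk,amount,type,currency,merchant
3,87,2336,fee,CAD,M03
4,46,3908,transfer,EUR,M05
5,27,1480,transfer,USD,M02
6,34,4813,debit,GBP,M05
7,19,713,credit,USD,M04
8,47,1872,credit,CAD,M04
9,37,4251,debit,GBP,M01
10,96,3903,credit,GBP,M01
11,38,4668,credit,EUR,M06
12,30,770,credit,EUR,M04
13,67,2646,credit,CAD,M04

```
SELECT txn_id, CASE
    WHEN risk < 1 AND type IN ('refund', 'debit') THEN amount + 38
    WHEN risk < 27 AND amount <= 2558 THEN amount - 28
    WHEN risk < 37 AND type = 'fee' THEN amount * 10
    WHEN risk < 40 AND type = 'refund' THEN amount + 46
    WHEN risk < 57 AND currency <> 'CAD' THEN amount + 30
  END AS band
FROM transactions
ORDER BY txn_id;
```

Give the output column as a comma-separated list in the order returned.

NULL, 3938, 1510, 4843, 685, NULL, 4281, NULL, 4698, 800, NULL

txn_id=3: (no match → NULL) → NULL
txn_id=4: risk < 57 AND currency <> 'CAD' → 3938
txn_id=5: risk < 57 AND currency <> 'CAD' → 1510
txn_id=6: risk < 57 AND currency <> 'CAD' → 4843
txn_id=7: risk < 27 AND amount <= 2558 → 685
txn_id=8: (no match → NULL) → NULL
txn_id=9: risk < 57 AND currency <> 'CAD' → 4281
txn_id=10: (no match → NULL) → NULL
txn_id=11: risk < 57 AND currency <> 'CAD' → 4698
txn_id=12: risk < 57 AND currency <> 'CAD' → 800
txn_id=13: (no match → NULL) → NULL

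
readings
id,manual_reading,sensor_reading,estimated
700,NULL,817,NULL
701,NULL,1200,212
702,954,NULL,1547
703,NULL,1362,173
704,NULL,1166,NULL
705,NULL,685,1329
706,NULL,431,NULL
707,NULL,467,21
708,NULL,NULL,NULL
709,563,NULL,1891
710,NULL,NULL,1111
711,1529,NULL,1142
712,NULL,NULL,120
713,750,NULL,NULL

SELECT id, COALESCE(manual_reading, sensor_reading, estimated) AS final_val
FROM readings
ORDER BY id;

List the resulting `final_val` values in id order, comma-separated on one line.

817, 1200, 954, 1362, 1166, 685, 431, 467, NULL, 563, 1111, 1529, 120, 750

id=700: manual_reading=NULL, sensor_reading=817 → 817
id=701: manual_reading=NULL, sensor_reading=1200 → 1200
id=702: manual_reading=954 → 954
id=703: manual_reading=NULL, sensor_reading=1362 → 1362
id=704: manual_reading=NULL, sensor_reading=1166 → 1166
id=705: manual_reading=NULL, sensor_reading=685 → 685
id=706: manual_reading=NULL, sensor_reading=431 → 431
id=707: manual_reading=NULL, sensor_reading=467 → 467
id=708: manual_reading=NULL, sensor_reading=NULL, estimated=NULL (all NULL) → NULL
id=709: manual_reading=563 → 563
id=710: manual_reading=NULL, sensor_reading=NULL, estimated=1111 → 1111
id=711: manual_reading=1529 → 1529
id=712: manual_reading=NULL, sensor_reading=NULL, estimated=120 → 120
id=713: manual_reading=750 → 750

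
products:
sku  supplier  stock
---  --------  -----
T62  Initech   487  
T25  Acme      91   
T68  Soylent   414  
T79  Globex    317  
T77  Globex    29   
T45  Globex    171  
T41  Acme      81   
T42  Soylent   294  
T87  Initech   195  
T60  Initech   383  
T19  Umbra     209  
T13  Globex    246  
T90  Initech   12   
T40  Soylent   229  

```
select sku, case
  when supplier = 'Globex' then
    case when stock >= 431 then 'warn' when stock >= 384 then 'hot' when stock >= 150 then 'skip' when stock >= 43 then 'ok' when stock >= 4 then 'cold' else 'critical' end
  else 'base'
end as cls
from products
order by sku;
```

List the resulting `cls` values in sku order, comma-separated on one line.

skip, base, base, base, base, base, skip, base, base, base, cold, skip, base, base

sku=T13: supplier='Globex' → inner[stock >= 150] → skip
sku=T19: supplier='Umbra' → outer ELSE → base
sku=T25: supplier='Acme' → outer ELSE → base
sku=T40: supplier='Soylent' → outer ELSE → base
sku=T41: supplier='Acme' → outer ELSE → base
sku=T42: supplier='Soylent' → outer ELSE → base
sku=T45: supplier='Globex' → inner[stock >= 150] → skip
sku=T60: supplier='Initech' → outer ELSE → base
sku=T62: supplier='Initech' → outer ELSE → base
sku=T68: supplier='Soylent' → outer ELSE → base
sku=T77: supplier='Globex' → inner[stock >= 4] → cold
sku=T79: supplier='Globex' → inner[stock >= 150] → skip
sku=T87: supplier='Initech' → outer ELSE → base
sku=T90: supplier='Initech' → outer ELSE → base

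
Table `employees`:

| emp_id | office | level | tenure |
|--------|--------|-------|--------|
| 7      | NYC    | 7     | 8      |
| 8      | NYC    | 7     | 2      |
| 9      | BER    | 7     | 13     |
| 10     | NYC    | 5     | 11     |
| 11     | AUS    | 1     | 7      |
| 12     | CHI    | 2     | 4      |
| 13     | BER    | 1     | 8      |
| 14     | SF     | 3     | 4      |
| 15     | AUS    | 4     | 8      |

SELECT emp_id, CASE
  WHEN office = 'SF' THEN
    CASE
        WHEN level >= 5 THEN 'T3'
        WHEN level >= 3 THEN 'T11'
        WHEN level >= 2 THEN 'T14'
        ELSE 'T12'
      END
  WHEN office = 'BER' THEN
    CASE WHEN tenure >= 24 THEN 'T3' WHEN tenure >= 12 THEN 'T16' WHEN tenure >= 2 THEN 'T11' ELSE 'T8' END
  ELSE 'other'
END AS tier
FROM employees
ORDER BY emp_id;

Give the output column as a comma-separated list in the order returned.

other, other, T16, other, other, other, T11, T11, other

emp_id=7: office='NYC' → outer ELSE → other
emp_id=8: office='NYC' → outer ELSE → other
emp_id=9: office='BER' → inner[tenure >= 12] → T16
emp_id=10: office='NYC' → outer ELSE → other
emp_id=11: office='AUS' → outer ELSE → other
emp_id=12: office='CHI' → outer ELSE → other
emp_id=13: office='BER' → inner[tenure >= 2] → T11
emp_id=14: office='SF' → inner[level >= 3] → T11
emp_id=15: office='AUS' → outer ELSE → other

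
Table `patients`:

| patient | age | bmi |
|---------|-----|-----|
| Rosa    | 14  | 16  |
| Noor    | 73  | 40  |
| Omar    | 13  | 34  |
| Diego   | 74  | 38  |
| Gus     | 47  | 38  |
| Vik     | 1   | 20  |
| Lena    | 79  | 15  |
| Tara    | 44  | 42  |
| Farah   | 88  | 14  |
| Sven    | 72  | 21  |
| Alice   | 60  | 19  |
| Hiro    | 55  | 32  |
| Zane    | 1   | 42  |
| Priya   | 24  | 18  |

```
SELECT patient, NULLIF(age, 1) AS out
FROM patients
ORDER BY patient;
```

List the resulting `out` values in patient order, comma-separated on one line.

patient=Alice: age=60 vs 1: differ → 60
patient=Diego: age=74 vs 1: differ → 74
patient=Farah: age=88 vs 1: differ → 88
patient=Gus: age=47 vs 1: differ → 47
patient=Hiro: age=55 vs 1: differ → 55
patient=Lena: age=79 vs 1: differ → 79
patient=Noor: age=73 vs 1: differ → 73
patient=Omar: age=13 vs 1: differ → 13
patient=Priya: age=24 vs 1: differ → 24
patient=Rosa: age=14 vs 1: differ → 14
patient=Sven: age=72 vs 1: differ → 72
patient=Tara: age=44 vs 1: differ → 44
patient=Vik: age=1 vs 1: equal → NULL
patient=Zane: age=1 vs 1: equal → NULL

60, 74, 88, 47, 55, 79, 73, 13, 24, 14, 72, 44, NULL, NULL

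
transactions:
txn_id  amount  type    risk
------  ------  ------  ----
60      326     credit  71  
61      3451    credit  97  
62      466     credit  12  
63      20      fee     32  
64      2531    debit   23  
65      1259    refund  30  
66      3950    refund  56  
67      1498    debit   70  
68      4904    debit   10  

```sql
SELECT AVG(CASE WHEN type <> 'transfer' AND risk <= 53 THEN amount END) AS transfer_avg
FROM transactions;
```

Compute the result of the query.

txn_id=60: ✗
txn_id=61: ✗
txn_id=62: ✓ → 466
txn_id=63: ✓ → 20
txn_id=64: ✓ → 2531
txn_id=65: ✓ → 1259
txn_id=66: ✗
txn_id=67: ✗
txn_id=68: ✓ → 4904
transfer_avg = (466 + 20 + 2531 + 1259 + 4904) / 5 = 1836

1836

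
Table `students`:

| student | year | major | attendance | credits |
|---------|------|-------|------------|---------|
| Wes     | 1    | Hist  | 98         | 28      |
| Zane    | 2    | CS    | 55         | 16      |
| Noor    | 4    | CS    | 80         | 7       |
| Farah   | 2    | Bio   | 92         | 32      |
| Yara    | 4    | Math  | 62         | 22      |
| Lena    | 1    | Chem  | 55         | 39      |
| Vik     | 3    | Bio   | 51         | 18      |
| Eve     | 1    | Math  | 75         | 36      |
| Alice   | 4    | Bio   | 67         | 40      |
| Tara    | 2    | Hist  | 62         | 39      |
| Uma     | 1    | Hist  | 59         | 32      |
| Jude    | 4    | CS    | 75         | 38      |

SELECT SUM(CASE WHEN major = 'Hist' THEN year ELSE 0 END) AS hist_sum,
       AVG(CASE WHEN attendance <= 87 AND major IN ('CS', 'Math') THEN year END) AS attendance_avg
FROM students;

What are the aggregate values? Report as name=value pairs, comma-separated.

[hist_sum: major = 'Hist']
student=Wes: ✓ → 1
student=Zane: ✗
student=Noor: ✗
student=Farah: ✗
student=Yara: ✗
student=Lena: ✗
student=Vik: ✗
student=Eve: ✗
student=Alice: ✗
student=Tara: ✓ → 2
student=Uma: ✓ → 1
student=Jude: ✗
hist_sum = 1 + 2 + 1 = 4
—
[attendance_avg: attendance <= 87 AND major IN ('CS', 'Math')]
student=Wes: ✗
student=Zane: ✓ → 2
student=Noor: ✓ → 4
student=Farah: ✗
student=Yara: ✓ → 4
student=Lena: ✗
student=Vik: ✗
student=Eve: ✓ → 1
student=Alice: ✗
student=Tara: ✗
student=Uma: ✗
student=Jude: ✓ → 4
attendance_avg = (2 + 4 + 4 + 1 + 4) / 5 = 3

hist_sum=4, attendance_avg=3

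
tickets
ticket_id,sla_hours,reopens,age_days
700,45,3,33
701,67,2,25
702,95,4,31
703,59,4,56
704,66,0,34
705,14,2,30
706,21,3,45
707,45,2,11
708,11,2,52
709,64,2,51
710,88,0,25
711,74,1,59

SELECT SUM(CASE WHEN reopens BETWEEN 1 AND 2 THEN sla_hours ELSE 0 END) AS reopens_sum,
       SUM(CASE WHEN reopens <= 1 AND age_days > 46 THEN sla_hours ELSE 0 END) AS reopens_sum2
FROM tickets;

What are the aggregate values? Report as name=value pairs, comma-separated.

reopens_sum=275, reopens_sum2=74

[reopens_sum: reopens BETWEEN 1 AND 2]
ticket_id=700: ✗
ticket_id=701: ✓ → 67
ticket_id=702: ✗
ticket_id=703: ✗
ticket_id=704: ✗
ticket_id=705: ✓ → 14
ticket_id=706: ✗
ticket_id=707: ✓ → 45
ticket_id=708: ✓ → 11
ticket_id=709: ✓ → 64
ticket_id=710: ✗
ticket_id=711: ✓ → 74
reopens_sum = 67 + 14 + 45 + 11 + 64 + 74 = 275
—
[reopens_sum2: reopens <= 1 AND age_days > 46]
ticket_id=700: ✗
ticket_id=701: ✗
ticket_id=702: ✗
ticket_id=703: ✗
ticket_id=704: ✗
ticket_id=705: ✗
ticket_id=706: ✗
ticket_id=707: ✗
ticket_id=708: ✗
ticket_id=709: ✗
ticket_id=710: ✗
ticket_id=711: ✓ → 74
reopens_sum2 = 74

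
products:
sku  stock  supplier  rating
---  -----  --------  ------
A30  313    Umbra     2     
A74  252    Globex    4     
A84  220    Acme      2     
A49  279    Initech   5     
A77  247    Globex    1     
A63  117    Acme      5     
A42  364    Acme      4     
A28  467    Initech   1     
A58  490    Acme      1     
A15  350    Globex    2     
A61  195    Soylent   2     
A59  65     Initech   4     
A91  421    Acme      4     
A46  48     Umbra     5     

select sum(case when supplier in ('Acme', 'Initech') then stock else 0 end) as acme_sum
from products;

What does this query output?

sku=A30: ✗
sku=A74: ✗
sku=A84: ✓ → 220
sku=A49: ✓ → 279
sku=A77: ✗
sku=A63: ✓ → 117
sku=A42: ✓ → 364
sku=A28: ✓ → 467
sku=A58: ✓ → 490
sku=A15: ✗
sku=A61: ✗
sku=A59: ✓ → 65
sku=A91: ✓ → 421
sku=A46: ✗
acme_sum = 220 + 279 + 117 + 364 + 467 + 490 + 65 + 421 = 2423

2423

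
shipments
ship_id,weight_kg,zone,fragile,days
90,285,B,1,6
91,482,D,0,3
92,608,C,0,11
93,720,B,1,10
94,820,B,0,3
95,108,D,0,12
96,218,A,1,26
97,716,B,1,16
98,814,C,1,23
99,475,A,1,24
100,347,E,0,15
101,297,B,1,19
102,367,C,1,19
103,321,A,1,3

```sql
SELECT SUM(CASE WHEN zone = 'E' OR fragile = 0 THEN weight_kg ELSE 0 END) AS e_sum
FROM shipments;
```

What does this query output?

ship_id=90: ✗
ship_id=91: ✓ → 482
ship_id=92: ✓ → 608
ship_id=93: ✗
ship_id=94: ✓ → 820
ship_id=95: ✓ → 108
ship_id=96: ✗
ship_id=97: ✗
ship_id=98: ✗
ship_id=99: ✗
ship_id=100: ✓ → 347
ship_id=101: ✗
ship_id=102: ✗
ship_id=103: ✗
e_sum = 482 + 608 + 820 + 108 + 347 = 2365

2365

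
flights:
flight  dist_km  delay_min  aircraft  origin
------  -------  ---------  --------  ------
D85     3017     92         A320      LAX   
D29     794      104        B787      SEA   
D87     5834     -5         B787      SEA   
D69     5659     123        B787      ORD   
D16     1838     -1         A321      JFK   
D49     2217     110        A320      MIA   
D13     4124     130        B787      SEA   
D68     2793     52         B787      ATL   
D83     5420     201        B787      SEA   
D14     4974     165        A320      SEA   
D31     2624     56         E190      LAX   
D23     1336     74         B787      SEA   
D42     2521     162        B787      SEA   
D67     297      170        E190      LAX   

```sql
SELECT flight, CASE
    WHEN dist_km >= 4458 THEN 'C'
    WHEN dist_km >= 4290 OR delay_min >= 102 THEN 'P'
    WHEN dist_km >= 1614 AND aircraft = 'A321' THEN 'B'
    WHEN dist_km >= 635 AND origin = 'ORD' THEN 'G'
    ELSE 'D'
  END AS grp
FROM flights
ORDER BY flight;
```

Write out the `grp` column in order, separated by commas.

flight=D13: dist_km >= 4290 OR delay_min >= 102 → P
flight=D14: dist_km >= 4458 → C
flight=D16: dist_km >= 1614 AND aircraft = 'A321' → B
flight=D23: ELSE → D
flight=D29: dist_km >= 4290 OR delay_min >= 102 → P
flight=D31: ELSE → D
flight=D42: dist_km >= 4290 OR delay_min >= 102 → P
flight=D49: dist_km >= 4290 OR delay_min >= 102 → P
flight=D67: dist_km >= 4290 OR delay_min >= 102 → P
flight=D68: ELSE → D
flight=D69: dist_km >= 4458 → C
flight=D83: dist_km >= 4458 → C
flight=D85: ELSE → D
flight=D87: dist_km >= 4458 → C

P, C, B, D, P, D, P, P, P, D, C, C, D, C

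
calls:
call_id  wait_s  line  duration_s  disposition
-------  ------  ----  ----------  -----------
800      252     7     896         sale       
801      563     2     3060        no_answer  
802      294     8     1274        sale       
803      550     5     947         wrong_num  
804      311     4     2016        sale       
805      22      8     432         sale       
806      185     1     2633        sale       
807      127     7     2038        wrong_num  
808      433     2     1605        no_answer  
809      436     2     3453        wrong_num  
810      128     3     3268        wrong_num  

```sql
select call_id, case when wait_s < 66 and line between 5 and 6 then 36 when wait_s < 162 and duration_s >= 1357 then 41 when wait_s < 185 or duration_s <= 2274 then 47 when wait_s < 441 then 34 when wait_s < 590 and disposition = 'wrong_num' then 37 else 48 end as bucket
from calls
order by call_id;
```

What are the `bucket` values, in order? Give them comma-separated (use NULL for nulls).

47, 48, 47, 47, 47, 47, 34, 41, 47, 34, 41

call_id=800: wait_s < 185 or duration_s <= 2274 → 47
call_id=801: ELSE → 48
call_id=802: wait_s < 185 or duration_s <= 2274 → 47
call_id=803: wait_s < 185 or duration_s <= 2274 → 47
call_id=804: wait_s < 185 or duration_s <= 2274 → 47
call_id=805: wait_s < 185 or duration_s <= 2274 → 47
call_id=806: wait_s < 441 → 34
call_id=807: wait_s < 162 and duration_s >= 1357 → 41
call_id=808: wait_s < 185 or duration_s <= 2274 → 47
call_id=809: wait_s < 441 → 34
call_id=810: wait_s < 162 and duration_s >= 1357 → 41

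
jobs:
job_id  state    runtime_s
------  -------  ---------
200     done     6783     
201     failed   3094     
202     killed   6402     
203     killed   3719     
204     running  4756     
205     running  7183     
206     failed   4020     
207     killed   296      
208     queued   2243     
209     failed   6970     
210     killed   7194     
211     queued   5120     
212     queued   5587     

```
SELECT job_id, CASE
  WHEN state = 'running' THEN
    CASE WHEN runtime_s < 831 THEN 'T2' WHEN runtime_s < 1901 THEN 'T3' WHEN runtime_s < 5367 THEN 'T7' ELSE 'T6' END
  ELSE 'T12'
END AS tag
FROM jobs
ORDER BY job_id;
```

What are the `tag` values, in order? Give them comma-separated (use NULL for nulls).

job_id=200: state='done' → outer ELSE → T12
job_id=201: state='failed' → outer ELSE → T12
job_id=202: state='killed' → outer ELSE → T12
job_id=203: state='killed' → outer ELSE → T12
job_id=204: state='running' → inner[runtime_s < 5367] → T7
job_id=205: state='running' → inner[ELSE] → T6
job_id=206: state='failed' → outer ELSE → T12
job_id=207: state='killed' → outer ELSE → T12
job_id=208: state='queued' → outer ELSE → T12
job_id=209: state='failed' → outer ELSE → T12
job_id=210: state='killed' → outer ELSE → T12
job_id=211: state='queued' → outer ELSE → T12
job_id=212: state='queued' → outer ELSE → T12

T12, T12, T12, T12, T7, T6, T12, T12, T12, T12, T12, T12, T12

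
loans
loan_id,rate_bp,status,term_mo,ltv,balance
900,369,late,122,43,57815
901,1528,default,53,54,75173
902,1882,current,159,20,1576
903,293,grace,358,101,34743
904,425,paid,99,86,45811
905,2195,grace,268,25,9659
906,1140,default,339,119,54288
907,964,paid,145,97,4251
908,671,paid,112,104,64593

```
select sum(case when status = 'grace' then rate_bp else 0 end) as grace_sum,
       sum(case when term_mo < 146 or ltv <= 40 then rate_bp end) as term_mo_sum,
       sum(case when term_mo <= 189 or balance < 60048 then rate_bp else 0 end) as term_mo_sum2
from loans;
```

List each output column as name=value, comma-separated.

grace_sum=2488, term_mo_sum=8034, term_mo_sum2=9467

[grace_sum: status = 'grace']
loan_id=900: ✗
loan_id=901: ✗
loan_id=902: ✗
loan_id=903: ✓ → 293
loan_id=904: ✗
loan_id=905: ✓ → 2195
loan_id=906: ✗
loan_id=907: ✗
loan_id=908: ✗
grace_sum = 293 + 2195 = 2488
—
[term_mo_sum: term_mo < 146 or ltv <= 40]
loan_id=900: ✓ → 369
loan_id=901: ✓ → 1528
loan_id=902: ✓ → 1882
loan_id=903: ✗
loan_id=904: ✓ → 425
loan_id=905: ✓ → 2195
loan_id=906: ✗
loan_id=907: ✓ → 964
loan_id=908: ✓ → 671
term_mo_sum = 369 + 1528 + 1882 + 425 + 2195 + 964 + 671 = 8034
—
[term_mo_sum2: term_mo <= 189 or balance < 60048]
loan_id=900: ✓ → 369
loan_id=901: ✓ → 1528
loan_id=902: ✓ → 1882
loan_id=903: ✓ → 293
loan_id=904: ✓ → 425
loan_id=905: ✓ → 2195
loan_id=906: ✓ → 1140
loan_id=907: ✓ → 964
loan_id=908: ✓ → 671
term_mo_sum2 = 369 + 1528 + 1882 + 293 + 425 + 2195 + 1140 + 964 + 671 = 9467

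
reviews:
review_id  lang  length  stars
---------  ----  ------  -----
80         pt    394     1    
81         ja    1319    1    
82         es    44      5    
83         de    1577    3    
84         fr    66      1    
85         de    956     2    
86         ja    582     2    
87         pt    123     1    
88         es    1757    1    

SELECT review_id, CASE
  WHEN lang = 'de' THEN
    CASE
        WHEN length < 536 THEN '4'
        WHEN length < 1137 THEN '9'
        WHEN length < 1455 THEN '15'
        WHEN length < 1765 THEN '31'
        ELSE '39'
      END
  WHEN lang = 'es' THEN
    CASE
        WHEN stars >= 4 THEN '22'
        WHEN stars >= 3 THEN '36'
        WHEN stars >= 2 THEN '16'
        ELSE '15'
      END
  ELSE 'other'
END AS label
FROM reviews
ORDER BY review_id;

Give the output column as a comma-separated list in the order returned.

review_id=80: lang='pt' → outer ELSE → other
review_id=81: lang='ja' → outer ELSE → other
review_id=82: lang='es' → inner[stars >= 4] → 22
review_id=83: lang='de' → inner[length < 1765] → 31
review_id=84: lang='fr' → outer ELSE → other
review_id=85: lang='de' → inner[length < 1137] → 9
review_id=86: lang='ja' → outer ELSE → other
review_id=87: lang='pt' → outer ELSE → other
review_id=88: lang='es' → inner[ELSE] → 15

other, other, 22, 31, other, 9, other, other, 15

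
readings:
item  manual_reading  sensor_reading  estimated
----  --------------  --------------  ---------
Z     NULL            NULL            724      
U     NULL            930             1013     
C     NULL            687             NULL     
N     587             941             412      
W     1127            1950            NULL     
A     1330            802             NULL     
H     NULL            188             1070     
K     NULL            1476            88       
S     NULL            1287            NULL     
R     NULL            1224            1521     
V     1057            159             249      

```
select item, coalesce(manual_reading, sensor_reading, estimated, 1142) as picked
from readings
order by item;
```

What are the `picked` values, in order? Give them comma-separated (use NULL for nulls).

item=A: manual_reading=1330 → 1330
item=C: manual_reading=NULL, sensor_reading=687 → 687
item=H: manual_reading=NULL, sensor_reading=188 → 188
item=K: manual_reading=NULL, sensor_reading=1476 → 1476
item=N: manual_reading=587 → 587
item=R: manual_reading=NULL, sensor_reading=1224 → 1224
item=S: manual_reading=NULL, sensor_reading=1287 → 1287
item=U: manual_reading=NULL, sensor_reading=930 → 930
item=V: manual_reading=1057 → 1057
item=W: manual_reading=1127 → 1127
item=Z: manual_reading=NULL, sensor_reading=NULL, estimated=724 → 724

1330, 687, 188, 1476, 587, 1224, 1287, 930, 1057, 1127, 724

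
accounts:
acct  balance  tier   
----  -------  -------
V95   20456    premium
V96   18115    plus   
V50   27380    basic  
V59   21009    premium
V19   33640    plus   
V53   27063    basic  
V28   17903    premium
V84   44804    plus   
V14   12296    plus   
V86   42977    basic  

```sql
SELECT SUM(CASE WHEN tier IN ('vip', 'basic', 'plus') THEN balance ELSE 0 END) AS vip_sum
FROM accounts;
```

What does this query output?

acct=V95: ✗
acct=V96: ✓ → 18115
acct=V50: ✓ → 27380
acct=V59: ✗
acct=V19: ✓ → 33640
acct=V53: ✓ → 27063
acct=V28: ✗
acct=V84: ✓ → 44804
acct=V14: ✓ → 12296
acct=V86: ✓ → 42977
vip_sum = 18115 + 27380 + 33640 + 27063 + 44804 + 12296 + 42977 = 206275

206275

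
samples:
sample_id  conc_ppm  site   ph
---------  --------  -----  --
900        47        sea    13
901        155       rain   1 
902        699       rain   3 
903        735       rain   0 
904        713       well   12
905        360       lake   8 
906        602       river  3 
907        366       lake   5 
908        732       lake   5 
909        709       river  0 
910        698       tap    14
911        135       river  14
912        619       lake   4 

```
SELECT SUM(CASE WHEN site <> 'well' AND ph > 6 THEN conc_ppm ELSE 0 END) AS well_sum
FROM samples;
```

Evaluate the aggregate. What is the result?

sample_id=900: ✓ → 47
sample_id=901: ✗
sample_id=902: ✗
sample_id=903: ✗
sample_id=904: ✗
sample_id=905: ✓ → 360
sample_id=906: ✗
sample_id=907: ✗
sample_id=908: ✗
sample_id=909: ✗
sample_id=910: ✓ → 698
sample_id=911: ✓ → 135
sample_id=912: ✗
well_sum = 47 + 360 + 698 + 135 = 1240

1240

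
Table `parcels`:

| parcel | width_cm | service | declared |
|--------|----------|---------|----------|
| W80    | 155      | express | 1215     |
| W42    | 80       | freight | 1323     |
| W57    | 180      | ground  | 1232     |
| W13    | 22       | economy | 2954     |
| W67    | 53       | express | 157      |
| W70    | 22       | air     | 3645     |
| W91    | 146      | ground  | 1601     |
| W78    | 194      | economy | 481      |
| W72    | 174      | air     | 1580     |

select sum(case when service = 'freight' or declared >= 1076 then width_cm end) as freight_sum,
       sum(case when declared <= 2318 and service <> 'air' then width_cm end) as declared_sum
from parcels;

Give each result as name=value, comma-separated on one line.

freight_sum=779, declared_sum=808

[freight_sum: service = 'freight' or declared >= 1076]
parcel=W80: ✓ → 155
parcel=W42: ✓ → 80
parcel=W57: ✓ → 180
parcel=W13: ✓ → 22
parcel=W67: ✗
parcel=W70: ✓ → 22
parcel=W91: ✓ → 146
parcel=W78: ✗
parcel=W72: ✓ → 174
freight_sum = 155 + 80 + 180 + 22 + 22 + 146 + 174 = 779
—
[declared_sum: declared <= 2318 and service <> 'air']
parcel=W80: ✓ → 155
parcel=W42: ✓ → 80
parcel=W57: ✓ → 180
parcel=W13: ✗
parcel=W67: ✓ → 53
parcel=W70: ✗
parcel=W91: ✓ → 146
parcel=W78: ✓ → 194
parcel=W72: ✗
declared_sum = 155 + 80 + 180 + 53 + 146 + 194 = 808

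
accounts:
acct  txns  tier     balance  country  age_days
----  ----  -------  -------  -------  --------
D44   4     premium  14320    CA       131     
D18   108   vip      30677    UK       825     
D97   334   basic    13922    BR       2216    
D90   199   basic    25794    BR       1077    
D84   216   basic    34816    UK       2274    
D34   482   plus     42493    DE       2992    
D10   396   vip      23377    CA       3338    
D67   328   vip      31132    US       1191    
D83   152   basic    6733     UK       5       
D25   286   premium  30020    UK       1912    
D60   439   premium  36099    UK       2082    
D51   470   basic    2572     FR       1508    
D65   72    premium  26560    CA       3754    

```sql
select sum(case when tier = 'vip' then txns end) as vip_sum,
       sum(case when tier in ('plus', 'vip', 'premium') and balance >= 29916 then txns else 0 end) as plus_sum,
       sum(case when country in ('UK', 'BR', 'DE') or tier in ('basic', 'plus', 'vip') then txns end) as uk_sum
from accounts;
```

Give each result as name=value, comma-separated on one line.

vip_sum=832, plus_sum=1643, uk_sum=3410

[vip_sum: tier = 'vip']
acct=D44: ✗
acct=D18: ✓ → 108
acct=D97: ✗
acct=D90: ✗
acct=D84: ✗
acct=D34: ✗
acct=D10: ✓ → 396
acct=D67: ✓ → 328
acct=D83: ✗
acct=D25: ✗
acct=D60: ✗
acct=D51: ✗
acct=D65: ✗
vip_sum = 108 + 396 + 328 = 832
—
[plus_sum: tier in ('plus', 'vip', 'premium') and balance >= 29916]
acct=D44: ✗
acct=D18: ✓ → 108
acct=D97: ✗
acct=D90: ✗
acct=D84: ✗
acct=D34: ✓ → 482
acct=D10: ✗
acct=D67: ✓ → 328
acct=D83: ✗
acct=D25: ✓ → 286
acct=D60: ✓ → 439
acct=D51: ✗
acct=D65: ✗
plus_sum = 108 + 482 + 328 + 286 + 439 = 1643
—
[uk_sum: country in ('UK', 'BR', 'DE') or tier in ('basic', 'plus', 'vip')]
acct=D44: ✗
acct=D18: ✓ → 108
acct=D97: ✓ → 334
acct=D90: ✓ → 199
acct=D84: ✓ → 216
acct=D34: ✓ → 482
acct=D10: ✓ → 396
acct=D67: ✓ → 328
acct=D83: ✓ → 152
acct=D25: ✓ → 286
acct=D60: ✓ → 439
acct=D51: ✓ → 470
acct=D65: ✗
uk_sum = 108 + 334 + 199 + 216 + 482 + 396 + 328 + 152 + 286 + 439 + 470 = 3410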